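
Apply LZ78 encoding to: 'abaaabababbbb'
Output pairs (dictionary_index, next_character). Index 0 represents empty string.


LZ78 encoding steps:
Dictionary: {0: ''}
Step 1: w='' (idx 0), next='a' -> output (0, 'a'), add 'a' as idx 1
Step 2: w='' (idx 0), next='b' -> output (0, 'b'), add 'b' as idx 2
Step 3: w='a' (idx 1), next='a' -> output (1, 'a'), add 'aa' as idx 3
Step 4: w='a' (idx 1), next='b' -> output (1, 'b'), add 'ab' as idx 4
Step 5: w='ab' (idx 4), next='a' -> output (4, 'a'), add 'aba' as idx 5
Step 6: w='b' (idx 2), next='b' -> output (2, 'b'), add 'bb' as idx 6
Step 7: w='bb' (idx 6), end of input -> output (6, '')


Encoded: [(0, 'a'), (0, 'b'), (1, 'a'), (1, 'b'), (4, 'a'), (2, 'b'), (6, '')]


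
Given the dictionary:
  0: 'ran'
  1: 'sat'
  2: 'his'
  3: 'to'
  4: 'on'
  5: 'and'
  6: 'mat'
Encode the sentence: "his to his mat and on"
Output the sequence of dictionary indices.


Look up each word in the dictionary:
  'his' -> 2
  'to' -> 3
  'his' -> 2
  'mat' -> 6
  'and' -> 5
  'on' -> 4

Encoded: [2, 3, 2, 6, 5, 4]


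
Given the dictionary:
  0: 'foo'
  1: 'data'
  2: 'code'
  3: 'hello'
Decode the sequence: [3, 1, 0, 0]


Look up each index in the dictionary:
  3 -> 'hello'
  1 -> 'data'
  0 -> 'foo'
  0 -> 'foo'

Decoded: "hello data foo foo"


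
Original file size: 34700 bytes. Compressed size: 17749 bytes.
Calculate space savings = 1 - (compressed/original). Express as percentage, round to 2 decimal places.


ratio = compressed/original = 17749/34700 = 0.511499
savings = 1 - ratio = 1 - 0.511499 = 0.488501
as a percentage: 0.488501 * 100 = 48.85%

Space savings = 1 - 17749/34700 = 48.85%


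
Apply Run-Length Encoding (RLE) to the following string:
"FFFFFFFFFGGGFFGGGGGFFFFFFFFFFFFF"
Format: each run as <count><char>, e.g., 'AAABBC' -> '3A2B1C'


Scanning runs left to right:
  i=0: run of 'F' x 9 -> '9F'
  i=9: run of 'G' x 3 -> '3G'
  i=12: run of 'F' x 2 -> '2F'
  i=14: run of 'G' x 5 -> '5G'
  i=19: run of 'F' x 13 -> '13F'

RLE = 9F3G2F5G13F


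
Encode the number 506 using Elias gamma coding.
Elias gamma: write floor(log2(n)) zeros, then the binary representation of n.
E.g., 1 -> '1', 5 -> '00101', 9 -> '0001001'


num_bits = floor(log2(506)) + 1 = 9
leading_zeros = num_bits - 1 = 8
binary(506) = 111111010

Elias gamma(506) = '00000000' + '111111010' = 00000000111111010 (17 bits)


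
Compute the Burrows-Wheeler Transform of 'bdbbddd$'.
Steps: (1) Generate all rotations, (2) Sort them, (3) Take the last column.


Rotations (sorted):
  0: $bdbbddd -> last char: d
  1: bbddd$bd -> last char: d
  2: bdbbddd$ -> last char: $
  3: bddd$bdb -> last char: b
  4: d$bdbbdd -> last char: d
  5: dbbddd$b -> last char: b
  6: dd$bdbbd -> last char: d
  7: ddd$bdbb -> last char: b


BWT = dd$bdbdb


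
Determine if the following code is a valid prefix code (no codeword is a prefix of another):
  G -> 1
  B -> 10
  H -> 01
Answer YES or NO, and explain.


Checking each pair (does one codeword prefix another?):
  G='1' vs B='10': prefix -- VIOLATION

NO -- this is NOT a valid prefix code. G (1) is a prefix of B (10).


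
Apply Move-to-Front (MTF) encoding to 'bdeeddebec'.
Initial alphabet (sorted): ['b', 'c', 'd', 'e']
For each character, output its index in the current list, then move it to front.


MTF encoding:
'b': index 0 in ['b', 'c', 'd', 'e'] -> ['b', 'c', 'd', 'e']
'd': index 2 in ['b', 'c', 'd', 'e'] -> ['d', 'b', 'c', 'e']
'e': index 3 in ['d', 'b', 'c', 'e'] -> ['e', 'd', 'b', 'c']
'e': index 0 in ['e', 'd', 'b', 'c'] -> ['e', 'd', 'b', 'c']
'd': index 1 in ['e', 'd', 'b', 'c'] -> ['d', 'e', 'b', 'c']
'd': index 0 in ['d', 'e', 'b', 'c'] -> ['d', 'e', 'b', 'c']
'e': index 1 in ['d', 'e', 'b', 'c'] -> ['e', 'd', 'b', 'c']
'b': index 2 in ['e', 'd', 'b', 'c'] -> ['b', 'e', 'd', 'c']
'e': index 1 in ['b', 'e', 'd', 'c'] -> ['e', 'b', 'd', 'c']
'c': index 3 in ['e', 'b', 'd', 'c'] -> ['c', 'e', 'b', 'd']


Output: [0, 2, 3, 0, 1, 0, 1, 2, 1, 3]


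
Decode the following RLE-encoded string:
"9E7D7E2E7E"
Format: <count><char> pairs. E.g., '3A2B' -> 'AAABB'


Expanding each <count><char> pair:
  9E -> 'EEEEEEEEE'
  7D -> 'DDDDDDD'
  7E -> 'EEEEEEE'
  2E -> 'EE'
  7E -> 'EEEEEEE'

Decoded = EEEEEEEEEDDDDDDDEEEEEEEEEEEEEEEE


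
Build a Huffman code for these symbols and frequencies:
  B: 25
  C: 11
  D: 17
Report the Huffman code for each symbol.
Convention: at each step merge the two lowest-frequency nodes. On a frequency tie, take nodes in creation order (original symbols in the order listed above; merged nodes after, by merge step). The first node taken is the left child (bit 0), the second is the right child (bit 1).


Huffman tree construction:
Step 1: Merge C(11) + D(17) = 28
Step 2: Merge B(25) + (C+D)(28) = 53
Read each symbol's code off the tree from the root (left child = 0, right child = 1).

Codes:
  B: 0 (length 1)
  C: 10 (length 2)
  D: 11 (length 2)
Average code length: 81/53 = 1.5283 bits/symbol


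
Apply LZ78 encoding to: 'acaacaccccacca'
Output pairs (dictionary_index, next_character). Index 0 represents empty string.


LZ78 encoding steps:
Dictionary: {0: ''}
Step 1: w='' (idx 0), next='a' -> output (0, 'a'), add 'a' as idx 1
Step 2: w='' (idx 0), next='c' -> output (0, 'c'), add 'c' as idx 2
Step 3: w='a' (idx 1), next='a' -> output (1, 'a'), add 'aa' as idx 3
Step 4: w='c' (idx 2), next='a' -> output (2, 'a'), add 'ca' as idx 4
Step 5: w='c' (idx 2), next='c' -> output (2, 'c'), add 'cc' as idx 5
Step 6: w='cc' (idx 5), next='a' -> output (5, 'a'), add 'cca' as idx 6
Step 7: w='cca' (idx 6), end of input -> output (6, '')


Encoded: [(0, 'a'), (0, 'c'), (1, 'a'), (2, 'a'), (2, 'c'), (5, 'a'), (6, '')]


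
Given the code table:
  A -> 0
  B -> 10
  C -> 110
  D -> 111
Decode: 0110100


Decoding:
0 -> A
110 -> C
10 -> B
0 -> A


Result: ACBA


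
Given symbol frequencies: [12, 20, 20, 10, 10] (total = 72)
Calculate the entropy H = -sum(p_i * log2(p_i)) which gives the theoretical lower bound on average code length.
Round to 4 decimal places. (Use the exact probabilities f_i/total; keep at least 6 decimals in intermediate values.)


Per-symbol terms -p_i * log2(p_i) with p_i = f_i/72:
  p = 12/72 = 0.166667: log2(p) = -2.584963, -p*log2(p) = 0.430827
  p = 20/72 = 0.277778: log2(p) = -1.847997, -p*log2(p) = 0.513332
  p = 20/72 = 0.277778: log2(p) = -1.847997, -p*log2(p) = 0.513332
  p = 10/72 = 0.138889: log2(p) = -2.847997, -p*log2(p) = 0.395555
  p = 10/72 = 0.138889: log2(p) = -2.847997, -p*log2(p) = 0.395555
H = 0.430827 + 0.513332 + 0.513332 + 0.395555 + 0.395555 = 2.248601

H = 2.2486 bits/symbol


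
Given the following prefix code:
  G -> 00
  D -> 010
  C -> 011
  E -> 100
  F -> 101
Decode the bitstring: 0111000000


Decoding step by step:
Bits 011 -> C
Bits 100 -> E
Bits 00 -> G
Bits 00 -> G


Decoded message: CEGG


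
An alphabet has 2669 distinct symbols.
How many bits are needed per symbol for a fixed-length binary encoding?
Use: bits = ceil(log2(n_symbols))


log2(2669) = 11.3821
Bracket: 2^11 = 2048 < 2669 <= 2^12 = 4096
So ceil(log2(2669)) = 12

bits = ceil(log2(2669)) = ceil(11.3821) = 12 bits


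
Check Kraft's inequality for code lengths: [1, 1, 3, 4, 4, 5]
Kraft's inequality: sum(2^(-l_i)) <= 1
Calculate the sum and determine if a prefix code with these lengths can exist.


Sum = 2^(-1) + 2^(-1) + 2^(-3) + 2^(-4) + 2^(-4) + 2^(-5)
    = 0.5 + 0.5 + 0.125 + 0.0625 + 0.0625 + 0.03125
    = 41/32 = 1.28125
Since 1.28125 > 1, Kraft's inequality is NOT satisfied.
A prefix code with these lengths CANNOT exist.

Kraft sum = 1.28125. Not satisfied.


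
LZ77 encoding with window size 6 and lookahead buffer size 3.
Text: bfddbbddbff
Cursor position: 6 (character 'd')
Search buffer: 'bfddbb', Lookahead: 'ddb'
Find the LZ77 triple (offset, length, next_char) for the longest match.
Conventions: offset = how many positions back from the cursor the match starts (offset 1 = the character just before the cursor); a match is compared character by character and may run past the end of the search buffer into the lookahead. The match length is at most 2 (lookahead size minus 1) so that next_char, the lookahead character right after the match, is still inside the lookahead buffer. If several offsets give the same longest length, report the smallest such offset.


Try each offset into the search buffer:
  offset=1 (pos 5, char 'b'): match length 0
  offset=2 (pos 4, char 'b'): match length 0
  offset=3 (pos 3, char 'd'): match length 1
  offset=4 (pos 2, char 'd'): match length 2
  offset=5 (pos 1, char 'f'): match length 0
  offset=6 (pos 0, char 'b'): match length 0
Longest match has length 2 at offset 4.
next_char = character at position 6 + 2 = 8 -> 'b'

Best match: offset=4, length=2 (matching 'dd' starting at position 2)
LZ77 triple: (4, 2, 'b')


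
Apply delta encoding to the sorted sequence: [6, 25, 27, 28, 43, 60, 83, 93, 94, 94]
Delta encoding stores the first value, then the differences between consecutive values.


First value: 6
Deltas:
  25 - 6 = 19
  27 - 25 = 2
  28 - 27 = 1
  43 - 28 = 15
  60 - 43 = 17
  83 - 60 = 23
  93 - 83 = 10
  94 - 93 = 1
  94 - 94 = 0


Delta encoded: [6, 19, 2, 1, 15, 17, 23, 10, 1, 0]


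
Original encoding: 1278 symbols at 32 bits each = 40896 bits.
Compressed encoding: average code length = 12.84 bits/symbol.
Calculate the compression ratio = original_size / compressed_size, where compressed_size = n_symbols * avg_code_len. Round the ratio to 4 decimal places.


original_size = n_symbols * orig_bits = 1278 * 32 = 40896 bits
compressed_size = n_symbols * avg_code_len = 1278 * 12.84 = 16409.52 bits
ratio = original_size / compressed_size = 40896 / 16409.52 = 2.4922

Compression ratio = 2.4922


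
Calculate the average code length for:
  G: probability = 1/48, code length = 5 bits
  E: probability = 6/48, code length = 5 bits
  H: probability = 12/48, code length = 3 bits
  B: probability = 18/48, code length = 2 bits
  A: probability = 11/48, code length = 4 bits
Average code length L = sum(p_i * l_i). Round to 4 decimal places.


Weighted contributions p_i * l_i:
  G: (1/48) * 5 = 5/48
  E: (6/48) * 5 = 30/48
  H: (12/48) * 3 = 36/48
  B: (18/48) * 2 = 36/48
  A: (11/48) * 4 = 44/48
Sum = (5 + 30 + 36 + 36 + 44)/48 = 151/48

L = 151/48 = 3.1458 bits/symbol


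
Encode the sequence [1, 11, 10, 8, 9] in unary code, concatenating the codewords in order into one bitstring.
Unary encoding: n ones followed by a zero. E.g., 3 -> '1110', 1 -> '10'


Encode each number as n ones followed by a terminating 0:
  1 -> 10 (2 bits)
  11 -> 111111111110 (12 bits)
  10 -> 11111111110 (11 bits)
  8 -> 111111110 (9 bits)
  9 -> 1111111110 (10 bits)
Total length = 2 + 12 + 11 + 9 + 10 = 44 bits.

Unary([1, 11, 10, 8, 9]) = 10111111111110111111111101111111101111111110 (44 bits)


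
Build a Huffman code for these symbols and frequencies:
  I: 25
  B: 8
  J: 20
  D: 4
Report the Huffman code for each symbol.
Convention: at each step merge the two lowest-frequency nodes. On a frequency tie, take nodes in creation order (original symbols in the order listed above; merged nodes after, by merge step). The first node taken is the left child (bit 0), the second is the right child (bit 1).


Huffman tree construction:
Step 1: Merge D(4) + B(8) = 12
Step 2: Merge (D+B)(12) + J(20) = 32
Step 3: Merge I(25) + ((D+B)+J)(32) = 57
Read each symbol's code off the tree from the root (left child = 0, right child = 1).

Codes:
  I: 0 (length 1)
  B: 101 (length 3)
  J: 11 (length 2)
  D: 100 (length 3)
Average code length: 101/57 = 1.7719 bits/symbol


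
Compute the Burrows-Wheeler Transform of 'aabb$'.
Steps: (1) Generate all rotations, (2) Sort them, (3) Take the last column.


Rotations (sorted):
  0: $aabb -> last char: b
  1: aabb$ -> last char: $
  2: abb$a -> last char: a
  3: b$aab -> last char: b
  4: bb$aa -> last char: a


BWT = b$aba


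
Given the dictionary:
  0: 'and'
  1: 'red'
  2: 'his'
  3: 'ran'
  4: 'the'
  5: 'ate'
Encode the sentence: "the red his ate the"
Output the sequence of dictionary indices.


Look up each word in the dictionary:
  'the' -> 4
  'red' -> 1
  'his' -> 2
  'ate' -> 5
  'the' -> 4

Encoded: [4, 1, 2, 5, 4]


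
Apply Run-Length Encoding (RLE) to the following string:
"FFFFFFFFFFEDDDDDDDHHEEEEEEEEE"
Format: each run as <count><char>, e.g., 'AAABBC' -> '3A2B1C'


Scanning runs left to right:
  i=0: run of 'F' x 10 -> '10F'
  i=10: run of 'E' x 1 -> '1E'
  i=11: run of 'D' x 7 -> '7D'
  i=18: run of 'H' x 2 -> '2H'
  i=20: run of 'E' x 9 -> '9E'

RLE = 10F1E7D2H9E


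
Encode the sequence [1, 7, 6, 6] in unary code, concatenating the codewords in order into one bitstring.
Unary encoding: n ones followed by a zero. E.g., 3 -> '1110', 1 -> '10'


Encode each number as n ones followed by a terminating 0:
  1 -> 10 (2 bits)
  7 -> 11111110 (8 bits)
  6 -> 1111110 (7 bits)
  6 -> 1111110 (7 bits)
Total length = 2 + 8 + 7 + 7 = 24 bits.

Unary([1, 7, 6, 6]) = 101111111011111101111110 (24 bits)


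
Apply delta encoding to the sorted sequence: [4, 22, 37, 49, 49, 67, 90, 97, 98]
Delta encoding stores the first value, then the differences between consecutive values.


First value: 4
Deltas:
  22 - 4 = 18
  37 - 22 = 15
  49 - 37 = 12
  49 - 49 = 0
  67 - 49 = 18
  90 - 67 = 23
  97 - 90 = 7
  98 - 97 = 1


Delta encoded: [4, 18, 15, 12, 0, 18, 23, 7, 1]


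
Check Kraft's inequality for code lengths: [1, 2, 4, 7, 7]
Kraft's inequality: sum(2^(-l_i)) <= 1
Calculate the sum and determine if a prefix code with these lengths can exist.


Sum = 2^(-1) + 2^(-2) + 2^(-4) + 2^(-7) + 2^(-7)
    = 0.5 + 0.25 + 0.0625 + 0.0078125 + 0.0078125
    = 106/128 = 0.828125
Since 0.828125 <= 1, Kraft's inequality IS satisfied.
A prefix code with these lengths CAN exist.

Kraft sum = 0.828125. Satisfied.


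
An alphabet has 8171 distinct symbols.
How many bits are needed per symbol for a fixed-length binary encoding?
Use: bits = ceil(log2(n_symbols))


log2(8171) = 12.9963
Bracket: 2^12 = 4096 < 8171 <= 2^13 = 8192
So ceil(log2(8171)) = 13

bits = ceil(log2(8171)) = ceil(12.9963) = 13 bits


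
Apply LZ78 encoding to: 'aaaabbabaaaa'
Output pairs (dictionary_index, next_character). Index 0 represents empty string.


LZ78 encoding steps:
Dictionary: {0: ''}
Step 1: w='' (idx 0), next='a' -> output (0, 'a'), add 'a' as idx 1
Step 2: w='a' (idx 1), next='a' -> output (1, 'a'), add 'aa' as idx 2
Step 3: w='a' (idx 1), next='b' -> output (1, 'b'), add 'ab' as idx 3
Step 4: w='' (idx 0), next='b' -> output (0, 'b'), add 'b' as idx 4
Step 5: w='ab' (idx 3), next='a' -> output (3, 'a'), add 'aba' as idx 5
Step 6: w='aa' (idx 2), next='a' -> output (2, 'a'), add 'aaa' as idx 6


Encoded: [(0, 'a'), (1, 'a'), (1, 'b'), (0, 'b'), (3, 'a'), (2, 'a')]


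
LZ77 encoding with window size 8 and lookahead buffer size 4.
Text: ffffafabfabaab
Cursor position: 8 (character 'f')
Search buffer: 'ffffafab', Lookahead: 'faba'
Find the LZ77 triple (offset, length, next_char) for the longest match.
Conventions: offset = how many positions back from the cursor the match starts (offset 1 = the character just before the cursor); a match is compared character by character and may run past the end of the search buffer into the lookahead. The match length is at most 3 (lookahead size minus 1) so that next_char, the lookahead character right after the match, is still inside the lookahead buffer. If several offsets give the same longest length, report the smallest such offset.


Try each offset into the search buffer:
  offset=1 (pos 7, char 'b'): match length 0
  offset=2 (pos 6, char 'a'): match length 0
  offset=3 (pos 5, char 'f'): match length 3
  offset=4 (pos 4, char 'a'): match length 0
  offset=5 (pos 3, char 'f'): match length 2
  offset=6 (pos 2, char 'f'): match length 1
  offset=7 (pos 1, char 'f'): match length 1
  offset=8 (pos 0, char 'f'): match length 1
Longest match has length 3 at offset 3.
next_char = character at position 8 + 3 = 11 -> 'a'

Best match: offset=3, length=3 (matching 'fab' starting at position 5)
LZ77 triple: (3, 3, 'a')


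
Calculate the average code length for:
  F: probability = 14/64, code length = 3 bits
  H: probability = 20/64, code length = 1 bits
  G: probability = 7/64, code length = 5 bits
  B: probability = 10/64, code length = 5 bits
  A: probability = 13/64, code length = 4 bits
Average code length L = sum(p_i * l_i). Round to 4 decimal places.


Weighted contributions p_i * l_i:
  F: (14/64) * 3 = 42/64
  H: (20/64) * 1 = 20/64
  G: (7/64) * 5 = 35/64
  B: (10/64) * 5 = 50/64
  A: (13/64) * 4 = 52/64
Sum = (42 + 20 + 35 + 50 + 52)/64 = 199/64

L = 199/64 = 3.1094 bits/symbol


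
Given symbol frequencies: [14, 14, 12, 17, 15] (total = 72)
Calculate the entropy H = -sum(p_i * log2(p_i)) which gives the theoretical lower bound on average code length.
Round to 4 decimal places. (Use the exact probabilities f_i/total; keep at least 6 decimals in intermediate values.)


Per-symbol terms -p_i * log2(p_i) with p_i = f_i/72:
  p = 14/72 = 0.194444: log2(p) = -2.362570, -p*log2(p) = 0.459389
  p = 14/72 = 0.194444: log2(p) = -2.362570, -p*log2(p) = 0.459389
  p = 12/72 = 0.166667: log2(p) = -2.584963, -p*log2(p) = 0.430827
  p = 17/72 = 0.236111: log2(p) = -2.082462, -p*log2(p) = 0.491692
  p = 15/72 = 0.208333: log2(p) = -2.263034, -p*log2(p) = 0.471466
H = 0.459389 + 0.459389 + 0.430827 + 0.491692 + 0.471466 = 2.312763

H = 2.3128 bits/symbol


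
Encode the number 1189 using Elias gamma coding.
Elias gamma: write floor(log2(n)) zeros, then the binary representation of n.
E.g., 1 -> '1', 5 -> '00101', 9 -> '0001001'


num_bits = floor(log2(1189)) + 1 = 11
leading_zeros = num_bits - 1 = 10
binary(1189) = 10010100101

Elias gamma(1189) = '0000000000' + '10010100101' = 000000000010010100101 (21 bits)


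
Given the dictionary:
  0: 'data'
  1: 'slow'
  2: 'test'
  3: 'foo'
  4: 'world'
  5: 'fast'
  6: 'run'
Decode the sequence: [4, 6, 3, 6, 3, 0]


Look up each index in the dictionary:
  4 -> 'world'
  6 -> 'run'
  3 -> 'foo'
  6 -> 'run'
  3 -> 'foo'
  0 -> 'data'

Decoded: "world run foo run foo data"


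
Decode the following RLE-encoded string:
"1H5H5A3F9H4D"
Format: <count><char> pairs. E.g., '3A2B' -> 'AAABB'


Expanding each <count><char> pair:
  1H -> 'H'
  5H -> 'HHHHH'
  5A -> 'AAAAA'
  3F -> 'FFF'
  9H -> 'HHHHHHHHH'
  4D -> 'DDDD'

Decoded = HHHHHHAAAAAFFFHHHHHHHHHDDDD


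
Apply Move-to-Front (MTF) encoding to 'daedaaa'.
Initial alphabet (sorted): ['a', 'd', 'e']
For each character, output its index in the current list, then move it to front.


MTF encoding:
'd': index 1 in ['a', 'd', 'e'] -> ['d', 'a', 'e']
'a': index 1 in ['d', 'a', 'e'] -> ['a', 'd', 'e']
'e': index 2 in ['a', 'd', 'e'] -> ['e', 'a', 'd']
'd': index 2 in ['e', 'a', 'd'] -> ['d', 'e', 'a']
'a': index 2 in ['d', 'e', 'a'] -> ['a', 'd', 'e']
'a': index 0 in ['a', 'd', 'e'] -> ['a', 'd', 'e']
'a': index 0 in ['a', 'd', 'e'] -> ['a', 'd', 'e']


Output: [1, 1, 2, 2, 2, 0, 0]


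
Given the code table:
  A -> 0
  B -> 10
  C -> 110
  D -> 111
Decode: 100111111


Decoding:
10 -> B
0 -> A
111 -> D
111 -> D


Result: BADD


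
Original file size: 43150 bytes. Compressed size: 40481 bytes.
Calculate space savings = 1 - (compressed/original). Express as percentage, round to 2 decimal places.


ratio = compressed/original = 40481/43150 = 0.938146
savings = 1 - ratio = 1 - 0.938146 = 0.061854
as a percentage: 0.061854 * 100 = 6.19%

Space savings = 1 - 40481/43150 = 6.19%


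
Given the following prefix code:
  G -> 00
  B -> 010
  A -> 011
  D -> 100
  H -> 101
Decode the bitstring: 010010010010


Decoding step by step:
Bits 010 -> B
Bits 010 -> B
Bits 010 -> B
Bits 010 -> B


Decoded message: BBBB


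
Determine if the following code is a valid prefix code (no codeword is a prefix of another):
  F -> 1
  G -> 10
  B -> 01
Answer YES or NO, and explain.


Checking each pair (does one codeword prefix another?):
  F='1' vs G='10': prefix -- VIOLATION

NO -- this is NOT a valid prefix code. F (1) is a prefix of G (10).


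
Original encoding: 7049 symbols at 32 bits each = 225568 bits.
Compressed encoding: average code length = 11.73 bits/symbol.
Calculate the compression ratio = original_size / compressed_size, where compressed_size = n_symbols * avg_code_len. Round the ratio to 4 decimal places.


original_size = n_symbols * orig_bits = 7049 * 32 = 225568 bits
compressed_size = n_symbols * avg_code_len = 7049 * 11.73 = 82684.77 bits
ratio = original_size / compressed_size = 225568 / 82684.77 = 2.728

Compression ratio = 2.728


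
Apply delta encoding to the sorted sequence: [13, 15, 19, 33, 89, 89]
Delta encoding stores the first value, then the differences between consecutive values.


First value: 13
Deltas:
  15 - 13 = 2
  19 - 15 = 4
  33 - 19 = 14
  89 - 33 = 56
  89 - 89 = 0


Delta encoded: [13, 2, 4, 14, 56, 0]


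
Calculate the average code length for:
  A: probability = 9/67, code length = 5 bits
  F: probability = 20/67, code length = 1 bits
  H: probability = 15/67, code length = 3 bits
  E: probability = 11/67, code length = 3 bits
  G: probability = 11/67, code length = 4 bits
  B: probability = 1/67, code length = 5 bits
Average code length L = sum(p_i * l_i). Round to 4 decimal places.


Weighted contributions p_i * l_i:
  A: (9/67) * 5 = 45/67
  F: (20/67) * 1 = 20/67
  H: (15/67) * 3 = 45/67
  E: (11/67) * 3 = 33/67
  G: (11/67) * 4 = 44/67
  B: (1/67) * 5 = 5/67
Sum = (45 + 20 + 45 + 33 + 44 + 5)/67 = 192/67

L = 192/67 = 2.8657 bits/symbol


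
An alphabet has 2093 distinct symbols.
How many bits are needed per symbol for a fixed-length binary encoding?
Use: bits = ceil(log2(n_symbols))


log2(2093) = 11.0314
Bracket: 2^11 = 2048 < 2093 <= 2^12 = 4096
So ceil(log2(2093)) = 12

bits = ceil(log2(2093)) = ceil(11.0314) = 12 bits


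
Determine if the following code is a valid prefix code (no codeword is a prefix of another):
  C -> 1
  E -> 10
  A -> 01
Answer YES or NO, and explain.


Checking each pair (does one codeword prefix another?):
  C='1' vs E='10': prefix -- VIOLATION

NO -- this is NOT a valid prefix code. C (1) is a prefix of E (10).


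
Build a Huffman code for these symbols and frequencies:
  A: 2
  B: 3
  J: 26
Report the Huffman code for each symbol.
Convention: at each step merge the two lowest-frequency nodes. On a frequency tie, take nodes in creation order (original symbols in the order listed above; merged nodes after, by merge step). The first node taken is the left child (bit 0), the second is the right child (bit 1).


Huffman tree construction:
Step 1: Merge A(2) + B(3) = 5
Step 2: Merge (A+B)(5) + J(26) = 31
Read each symbol's code off the tree from the root (left child = 0, right child = 1).

Codes:
  A: 00 (length 2)
  B: 01 (length 2)
  J: 1 (length 1)
Average code length: 36/31 = 1.1613 bits/symbol


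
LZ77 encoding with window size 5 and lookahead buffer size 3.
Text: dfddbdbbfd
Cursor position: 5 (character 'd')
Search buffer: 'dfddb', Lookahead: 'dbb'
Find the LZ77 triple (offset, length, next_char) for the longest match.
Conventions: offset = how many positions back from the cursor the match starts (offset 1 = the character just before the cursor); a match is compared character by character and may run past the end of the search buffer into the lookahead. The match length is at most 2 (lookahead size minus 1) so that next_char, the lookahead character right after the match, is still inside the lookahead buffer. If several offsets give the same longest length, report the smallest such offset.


Try each offset into the search buffer:
  offset=1 (pos 4, char 'b'): match length 0
  offset=2 (pos 3, char 'd'): match length 2
  offset=3 (pos 2, char 'd'): match length 1
  offset=4 (pos 1, char 'f'): match length 0
  offset=5 (pos 0, char 'd'): match length 1
Longest match has length 2 at offset 2.
next_char = character at position 5 + 2 = 7 -> 'b'

Best match: offset=2, length=2 (matching 'db' starting at position 3)
LZ77 triple: (2, 2, 'b')


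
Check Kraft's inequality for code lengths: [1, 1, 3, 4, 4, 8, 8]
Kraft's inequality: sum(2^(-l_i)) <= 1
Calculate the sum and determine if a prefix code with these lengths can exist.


Sum = 2^(-1) + 2^(-1) + 2^(-3) + 2^(-4) + 2^(-4) + 2^(-8) + 2^(-8)
    = 0.5 + 0.5 + 0.125 + 0.0625 + 0.0625 + 0.00390625 + 0.00390625
    = 322/256 = 1.2578125
Since 1.2578125 > 1, Kraft's inequality is NOT satisfied.
A prefix code with these lengths CANNOT exist.

Kraft sum = 1.2578125. Not satisfied.


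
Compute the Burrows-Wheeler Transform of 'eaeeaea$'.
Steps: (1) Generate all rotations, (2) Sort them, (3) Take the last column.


Rotations (sorted):
  0: $eaeeaea -> last char: a
  1: a$eaeeae -> last char: e
  2: aea$eaee -> last char: e
  3: aeeaea$e -> last char: e
  4: ea$eaeea -> last char: a
  5: eaea$eae -> last char: e
  6: eaeeaea$ -> last char: $
  7: eeaea$ea -> last char: a


BWT = aeeeae$a


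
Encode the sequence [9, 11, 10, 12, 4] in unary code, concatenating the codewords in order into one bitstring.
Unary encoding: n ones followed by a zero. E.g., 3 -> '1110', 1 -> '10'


Encode each number as n ones followed by a terminating 0:
  9 -> 1111111110 (10 bits)
  11 -> 111111111110 (12 bits)
  10 -> 11111111110 (11 bits)
  12 -> 1111111111110 (13 bits)
  4 -> 11110 (5 bits)
Total length = 10 + 12 + 11 + 13 + 5 = 51 bits.

Unary([9, 11, 10, 12, 4]) = 111111111011111111111011111111110111111111111011110 (51 bits)


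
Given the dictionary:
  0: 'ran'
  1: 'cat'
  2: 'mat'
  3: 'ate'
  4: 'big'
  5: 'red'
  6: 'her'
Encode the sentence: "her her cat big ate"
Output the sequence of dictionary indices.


Look up each word in the dictionary:
  'her' -> 6
  'her' -> 6
  'cat' -> 1
  'big' -> 4
  'ate' -> 3

Encoded: [6, 6, 1, 4, 3]


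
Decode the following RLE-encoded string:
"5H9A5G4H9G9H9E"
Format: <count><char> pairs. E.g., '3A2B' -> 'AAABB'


Expanding each <count><char> pair:
  5H -> 'HHHHH'
  9A -> 'AAAAAAAAA'
  5G -> 'GGGGG'
  4H -> 'HHHH'
  9G -> 'GGGGGGGGG'
  9H -> 'HHHHHHHHH'
  9E -> 'EEEEEEEEE'

Decoded = HHHHHAAAAAAAAAGGGGGHHHHGGGGGGGGGHHHHHHHHHEEEEEEEEE


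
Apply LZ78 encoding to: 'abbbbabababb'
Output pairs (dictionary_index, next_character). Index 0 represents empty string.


LZ78 encoding steps:
Dictionary: {0: ''}
Step 1: w='' (idx 0), next='a' -> output (0, 'a'), add 'a' as idx 1
Step 2: w='' (idx 0), next='b' -> output (0, 'b'), add 'b' as idx 2
Step 3: w='b' (idx 2), next='b' -> output (2, 'b'), add 'bb' as idx 3
Step 4: w='b' (idx 2), next='a' -> output (2, 'a'), add 'ba' as idx 4
Step 5: w='ba' (idx 4), next='b' -> output (4, 'b'), add 'bab' as idx 5
Step 6: w='a' (idx 1), next='b' -> output (1, 'b'), add 'ab' as idx 6
Step 7: w='b' (idx 2), end of input -> output (2, '')


Encoded: [(0, 'a'), (0, 'b'), (2, 'b'), (2, 'a'), (4, 'b'), (1, 'b'), (2, '')]


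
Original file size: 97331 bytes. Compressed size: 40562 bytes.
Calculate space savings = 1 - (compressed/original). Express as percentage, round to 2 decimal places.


ratio = compressed/original = 40562/97331 = 0.416743
savings = 1 - ratio = 1 - 0.416743 = 0.583257
as a percentage: 0.583257 * 100 = 58.33%

Space savings = 1 - 40562/97331 = 58.33%


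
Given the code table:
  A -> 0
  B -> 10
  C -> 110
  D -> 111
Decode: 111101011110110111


Decoding:
111 -> D
10 -> B
10 -> B
111 -> D
10 -> B
110 -> C
111 -> D


Result: DBBDBCD


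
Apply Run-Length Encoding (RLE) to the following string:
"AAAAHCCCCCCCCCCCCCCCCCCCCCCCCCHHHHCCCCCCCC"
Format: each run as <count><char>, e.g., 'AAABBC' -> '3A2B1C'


Scanning runs left to right:
  i=0: run of 'A' x 4 -> '4A'
  i=4: run of 'H' x 1 -> '1H'
  i=5: run of 'C' x 25 -> '25C'
  i=30: run of 'H' x 4 -> '4H'
  i=34: run of 'C' x 8 -> '8C'

RLE = 4A1H25C4H8C


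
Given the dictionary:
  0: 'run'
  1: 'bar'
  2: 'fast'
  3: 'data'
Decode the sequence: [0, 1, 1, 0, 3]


Look up each index in the dictionary:
  0 -> 'run'
  1 -> 'bar'
  1 -> 'bar'
  0 -> 'run'
  3 -> 'data'

Decoded: "run bar bar run data"


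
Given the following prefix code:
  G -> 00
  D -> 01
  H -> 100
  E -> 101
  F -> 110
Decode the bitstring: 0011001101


Decoding step by step:
Bits 00 -> G
Bits 110 -> F
Bits 01 -> D
Bits 101 -> E


Decoded message: GFDE


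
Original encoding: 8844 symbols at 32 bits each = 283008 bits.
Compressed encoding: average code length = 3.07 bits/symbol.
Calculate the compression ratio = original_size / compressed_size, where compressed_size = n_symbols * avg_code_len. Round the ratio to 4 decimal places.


original_size = n_symbols * orig_bits = 8844 * 32 = 283008 bits
compressed_size = n_symbols * avg_code_len = 8844 * 3.07 = 27151.08 bits
ratio = original_size / compressed_size = 283008 / 27151.08 = 10.4235

Compression ratio = 10.4235


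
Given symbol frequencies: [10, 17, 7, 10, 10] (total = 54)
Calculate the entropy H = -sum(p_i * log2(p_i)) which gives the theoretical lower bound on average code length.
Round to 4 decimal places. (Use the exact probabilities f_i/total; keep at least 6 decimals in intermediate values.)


Per-symbol terms -p_i * log2(p_i) with p_i = f_i/54:
  p = 10/54 = 0.185185: log2(p) = -2.432959, -p*log2(p) = 0.450548
  p = 17/54 = 0.314815: log2(p) = -1.667425, -p*log2(p) = 0.524930
  p = 7/54 = 0.129630: log2(p) = -2.947533, -p*log2(p) = 0.382088
  p = 10/54 = 0.185185: log2(p) = -2.432959, -p*log2(p) = 0.450548
  p = 10/54 = 0.185185: log2(p) = -2.432959, -p*log2(p) = 0.450548
H = 0.450548 + 0.524930 + 0.382088 + 0.450548 + 0.450548 = 2.258662

H = 2.2587 bits/symbol


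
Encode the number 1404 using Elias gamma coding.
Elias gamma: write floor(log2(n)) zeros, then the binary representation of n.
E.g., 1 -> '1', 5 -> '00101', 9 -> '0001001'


num_bits = floor(log2(1404)) + 1 = 11
leading_zeros = num_bits - 1 = 10
binary(1404) = 10101111100

Elias gamma(1404) = '0000000000' + '10101111100' = 000000000010101111100 (21 bits)


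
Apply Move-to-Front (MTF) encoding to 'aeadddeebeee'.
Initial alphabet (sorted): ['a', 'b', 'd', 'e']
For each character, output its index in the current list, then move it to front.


MTF encoding:
'a': index 0 in ['a', 'b', 'd', 'e'] -> ['a', 'b', 'd', 'e']
'e': index 3 in ['a', 'b', 'd', 'e'] -> ['e', 'a', 'b', 'd']
'a': index 1 in ['e', 'a', 'b', 'd'] -> ['a', 'e', 'b', 'd']
'd': index 3 in ['a', 'e', 'b', 'd'] -> ['d', 'a', 'e', 'b']
'd': index 0 in ['d', 'a', 'e', 'b'] -> ['d', 'a', 'e', 'b']
'd': index 0 in ['d', 'a', 'e', 'b'] -> ['d', 'a', 'e', 'b']
'e': index 2 in ['d', 'a', 'e', 'b'] -> ['e', 'd', 'a', 'b']
'e': index 0 in ['e', 'd', 'a', 'b'] -> ['e', 'd', 'a', 'b']
'b': index 3 in ['e', 'd', 'a', 'b'] -> ['b', 'e', 'd', 'a']
'e': index 1 in ['b', 'e', 'd', 'a'] -> ['e', 'b', 'd', 'a']
'e': index 0 in ['e', 'b', 'd', 'a'] -> ['e', 'b', 'd', 'a']
'e': index 0 in ['e', 'b', 'd', 'a'] -> ['e', 'b', 'd', 'a']


Output: [0, 3, 1, 3, 0, 0, 2, 0, 3, 1, 0, 0]


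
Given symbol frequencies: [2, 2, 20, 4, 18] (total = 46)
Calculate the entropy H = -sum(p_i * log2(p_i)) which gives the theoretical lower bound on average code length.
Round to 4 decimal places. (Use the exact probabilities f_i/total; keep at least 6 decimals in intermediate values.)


Per-symbol terms -p_i * log2(p_i) with p_i = f_i/46:
  p = 2/46 = 0.043478: log2(p) = -4.523562, -p*log2(p) = 0.196677
  p = 2/46 = 0.043478: log2(p) = -4.523562, -p*log2(p) = 0.196677
  p = 20/46 = 0.434783: log2(p) = -1.201634, -p*log2(p) = 0.522450
  p = 4/46 = 0.086957: log2(p) = -3.523562, -p*log2(p) = 0.306397
  p = 18/46 = 0.391304: log2(p) = -1.353637, -p*log2(p) = 0.529684
H = 0.196677 + 0.196677 + 0.522450 + 0.306397 + 0.529684 = 1.751885

H = 1.7519 bits/symbol


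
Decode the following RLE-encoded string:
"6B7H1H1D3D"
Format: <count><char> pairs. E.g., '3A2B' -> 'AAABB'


Expanding each <count><char> pair:
  6B -> 'BBBBBB'
  7H -> 'HHHHHHH'
  1H -> 'H'
  1D -> 'D'
  3D -> 'DDD'

Decoded = BBBBBBHHHHHHHHDDDD


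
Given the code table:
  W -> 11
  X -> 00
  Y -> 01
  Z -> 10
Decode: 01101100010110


Decoding:
01 -> Y
10 -> Z
11 -> W
00 -> X
01 -> Y
01 -> Y
10 -> Z


Result: YZWXYYZ


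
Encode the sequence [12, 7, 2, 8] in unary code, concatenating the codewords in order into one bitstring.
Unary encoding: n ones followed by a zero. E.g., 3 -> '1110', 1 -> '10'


Encode each number as n ones followed by a terminating 0:
  12 -> 1111111111110 (13 bits)
  7 -> 11111110 (8 bits)
  2 -> 110 (3 bits)
  8 -> 111111110 (9 bits)
Total length = 13 + 8 + 3 + 9 = 33 bits.

Unary([12, 7, 2, 8]) = 111111111111011111110110111111110 (33 bits)


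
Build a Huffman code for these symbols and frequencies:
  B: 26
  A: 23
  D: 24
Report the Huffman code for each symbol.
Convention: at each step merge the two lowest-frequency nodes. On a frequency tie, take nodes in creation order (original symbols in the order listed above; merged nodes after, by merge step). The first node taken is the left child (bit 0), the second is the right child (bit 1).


Huffman tree construction:
Step 1: Merge A(23) + D(24) = 47
Step 2: Merge B(26) + (A+D)(47) = 73
Read each symbol's code off the tree from the root (left child = 0, right child = 1).

Codes:
  B: 0 (length 1)
  A: 10 (length 2)
  D: 11 (length 2)
Average code length: 120/73 = 1.6438 bits/symbol


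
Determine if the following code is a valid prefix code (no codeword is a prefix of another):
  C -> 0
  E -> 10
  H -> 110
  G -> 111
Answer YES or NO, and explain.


Checking each pair (does one codeword prefix another?):
  C='0' vs E='10': no prefix
  C='0' vs H='110': no prefix
  C='0' vs G='111': no prefix
  E='10' vs C='0': no prefix
  E='10' vs H='110': no prefix
  E='10' vs G='111': no prefix
  H='110' vs C='0': no prefix
  H='110' vs E='10': no prefix
  H='110' vs G='111': no prefix
  G='111' vs C='0': no prefix
  G='111' vs E='10': no prefix
  G='111' vs H='110': no prefix
No violation found over all pairs.

YES -- this is a valid prefix code. No codeword is a prefix of any other codeword.


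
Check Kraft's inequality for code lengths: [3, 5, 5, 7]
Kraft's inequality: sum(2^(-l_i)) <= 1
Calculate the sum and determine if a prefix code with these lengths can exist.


Sum = 2^(-3) + 2^(-5) + 2^(-5) + 2^(-7)
    = 0.125 + 0.03125 + 0.03125 + 0.0078125
    = 25/128 = 0.1953125
Since 0.1953125 <= 1, Kraft's inequality IS satisfied.
A prefix code with these lengths CAN exist.

Kraft sum = 0.1953125. Satisfied.


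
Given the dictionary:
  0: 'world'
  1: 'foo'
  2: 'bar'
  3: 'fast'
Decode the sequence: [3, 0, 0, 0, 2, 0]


Look up each index in the dictionary:
  3 -> 'fast'
  0 -> 'world'
  0 -> 'world'
  0 -> 'world'
  2 -> 'bar'
  0 -> 'world'

Decoded: "fast world world world bar world"


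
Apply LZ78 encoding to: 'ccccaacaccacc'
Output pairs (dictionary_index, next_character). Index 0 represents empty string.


LZ78 encoding steps:
Dictionary: {0: ''}
Step 1: w='' (idx 0), next='c' -> output (0, 'c'), add 'c' as idx 1
Step 2: w='c' (idx 1), next='c' -> output (1, 'c'), add 'cc' as idx 2
Step 3: w='c' (idx 1), next='a' -> output (1, 'a'), add 'ca' as idx 3
Step 4: w='' (idx 0), next='a' -> output (0, 'a'), add 'a' as idx 4
Step 5: w='ca' (idx 3), next='c' -> output (3, 'c'), add 'cac' as idx 5
Step 6: w='cac' (idx 5), next='c' -> output (5, 'c'), add 'cacc' as idx 6


Encoded: [(0, 'c'), (1, 'c'), (1, 'a'), (0, 'a'), (3, 'c'), (5, 'c')]


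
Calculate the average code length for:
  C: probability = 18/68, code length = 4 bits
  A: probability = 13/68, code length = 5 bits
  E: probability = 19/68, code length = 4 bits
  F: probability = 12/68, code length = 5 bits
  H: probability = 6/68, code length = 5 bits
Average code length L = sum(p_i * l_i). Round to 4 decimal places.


Weighted contributions p_i * l_i:
  C: (18/68) * 4 = 72/68
  A: (13/68) * 5 = 65/68
  E: (19/68) * 4 = 76/68
  F: (12/68) * 5 = 60/68
  H: (6/68) * 5 = 30/68
Sum = (72 + 65 + 76 + 60 + 30)/68 = 303/68

L = 303/68 = 4.4559 bits/symbol


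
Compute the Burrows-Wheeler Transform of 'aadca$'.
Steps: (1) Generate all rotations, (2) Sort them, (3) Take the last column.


Rotations (sorted):
  0: $aadca -> last char: a
  1: a$aadc -> last char: c
  2: aadca$ -> last char: $
  3: adca$a -> last char: a
  4: ca$aad -> last char: d
  5: dca$aa -> last char: a


BWT = ac$ada


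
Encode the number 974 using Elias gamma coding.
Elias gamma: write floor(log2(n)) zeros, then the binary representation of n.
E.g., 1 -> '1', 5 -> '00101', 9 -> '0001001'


num_bits = floor(log2(974)) + 1 = 10
leading_zeros = num_bits - 1 = 9
binary(974) = 1111001110

Elias gamma(974) = '000000000' + '1111001110' = 0000000001111001110 (19 bits)


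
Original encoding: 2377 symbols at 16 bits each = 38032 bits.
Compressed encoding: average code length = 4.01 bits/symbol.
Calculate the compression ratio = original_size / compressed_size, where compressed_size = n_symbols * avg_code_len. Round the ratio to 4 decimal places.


original_size = n_symbols * orig_bits = 2377 * 16 = 38032 bits
compressed_size = n_symbols * avg_code_len = 2377 * 4.01 = 9531.77 bits
ratio = original_size / compressed_size = 38032 / 9531.77 = 3.99

Compression ratio = 3.99


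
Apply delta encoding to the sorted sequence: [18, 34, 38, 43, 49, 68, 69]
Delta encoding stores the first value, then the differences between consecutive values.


First value: 18
Deltas:
  34 - 18 = 16
  38 - 34 = 4
  43 - 38 = 5
  49 - 43 = 6
  68 - 49 = 19
  69 - 68 = 1


Delta encoded: [18, 16, 4, 5, 6, 19, 1]


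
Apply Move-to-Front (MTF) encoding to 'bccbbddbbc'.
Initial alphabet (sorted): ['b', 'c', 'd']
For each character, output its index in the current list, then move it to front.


MTF encoding:
'b': index 0 in ['b', 'c', 'd'] -> ['b', 'c', 'd']
'c': index 1 in ['b', 'c', 'd'] -> ['c', 'b', 'd']
'c': index 0 in ['c', 'b', 'd'] -> ['c', 'b', 'd']
'b': index 1 in ['c', 'b', 'd'] -> ['b', 'c', 'd']
'b': index 0 in ['b', 'c', 'd'] -> ['b', 'c', 'd']
'd': index 2 in ['b', 'c', 'd'] -> ['d', 'b', 'c']
'd': index 0 in ['d', 'b', 'c'] -> ['d', 'b', 'c']
'b': index 1 in ['d', 'b', 'c'] -> ['b', 'd', 'c']
'b': index 0 in ['b', 'd', 'c'] -> ['b', 'd', 'c']
'c': index 2 in ['b', 'd', 'c'] -> ['c', 'b', 'd']


Output: [0, 1, 0, 1, 0, 2, 0, 1, 0, 2]


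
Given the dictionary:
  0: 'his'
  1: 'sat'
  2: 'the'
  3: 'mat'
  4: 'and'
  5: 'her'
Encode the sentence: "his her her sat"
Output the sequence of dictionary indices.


Look up each word in the dictionary:
  'his' -> 0
  'her' -> 5
  'her' -> 5
  'sat' -> 1

Encoded: [0, 5, 5, 1]


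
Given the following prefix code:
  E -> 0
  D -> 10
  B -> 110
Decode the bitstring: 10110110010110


Decoding step by step:
Bits 10 -> D
Bits 110 -> B
Bits 110 -> B
Bits 0 -> E
Bits 10 -> D
Bits 110 -> B


Decoded message: DBBEDB


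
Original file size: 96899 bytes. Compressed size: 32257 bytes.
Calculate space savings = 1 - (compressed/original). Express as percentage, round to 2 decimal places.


ratio = compressed/original = 32257/96899 = 0.332893
savings = 1 - ratio = 1 - 0.332893 = 0.667107
as a percentage: 0.667107 * 100 = 66.71%

Space savings = 1 - 32257/96899 = 66.71%


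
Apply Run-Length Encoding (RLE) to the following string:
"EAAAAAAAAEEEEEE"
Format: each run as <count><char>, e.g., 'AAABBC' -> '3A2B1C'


Scanning runs left to right:
  i=0: run of 'E' x 1 -> '1E'
  i=1: run of 'A' x 8 -> '8A'
  i=9: run of 'E' x 6 -> '6E'

RLE = 1E8A6E


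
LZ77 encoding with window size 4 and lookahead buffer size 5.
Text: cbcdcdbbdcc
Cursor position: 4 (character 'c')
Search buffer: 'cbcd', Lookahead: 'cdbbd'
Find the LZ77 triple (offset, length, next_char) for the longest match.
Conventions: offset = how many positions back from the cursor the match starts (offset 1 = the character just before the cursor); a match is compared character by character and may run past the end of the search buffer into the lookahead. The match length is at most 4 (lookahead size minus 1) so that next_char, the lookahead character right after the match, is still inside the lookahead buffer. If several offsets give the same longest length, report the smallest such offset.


Try each offset into the search buffer:
  offset=1 (pos 3, char 'd'): match length 0
  offset=2 (pos 2, char 'c'): match length 2
  offset=3 (pos 1, char 'b'): match length 0
  offset=4 (pos 0, char 'c'): match length 1
Longest match has length 2 at offset 2.
next_char = character at position 4 + 2 = 6 -> 'b'

Best match: offset=2, length=2 (matching 'cd' starting at position 2)
LZ77 triple: (2, 2, 'b')
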